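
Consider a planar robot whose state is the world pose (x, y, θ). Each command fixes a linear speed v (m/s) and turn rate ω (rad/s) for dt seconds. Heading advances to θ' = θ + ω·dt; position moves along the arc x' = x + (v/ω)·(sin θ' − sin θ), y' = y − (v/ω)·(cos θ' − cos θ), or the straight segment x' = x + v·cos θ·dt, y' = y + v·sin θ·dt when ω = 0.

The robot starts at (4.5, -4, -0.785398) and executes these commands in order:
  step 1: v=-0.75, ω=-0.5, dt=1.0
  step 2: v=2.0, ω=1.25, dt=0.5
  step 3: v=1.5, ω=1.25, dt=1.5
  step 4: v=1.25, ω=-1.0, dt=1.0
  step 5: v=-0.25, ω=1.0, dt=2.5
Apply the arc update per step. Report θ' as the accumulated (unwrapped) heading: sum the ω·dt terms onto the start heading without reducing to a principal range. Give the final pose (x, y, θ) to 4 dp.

(7.3910, -3.3319, 2.7146)

step 1: θ'=-1.2854 (R=1.5000) → pose (4.1213, -3.3616, -1.2854)
step 2: θ'=-0.6604 (R=1.6000) → pose (4.6751, -4.1748, -0.6604)
step 3: θ'=1.2146 (R=1.2000) → pose (6.5359, -3.6455, 1.2146)
step 4: θ'=0.2146 (R=-1.2500) → pose (7.4413, -2.8601, 0.2146)
step 5: θ'=2.7146 (R=-0.2500) → pose (7.3910, -3.3319, 2.7146)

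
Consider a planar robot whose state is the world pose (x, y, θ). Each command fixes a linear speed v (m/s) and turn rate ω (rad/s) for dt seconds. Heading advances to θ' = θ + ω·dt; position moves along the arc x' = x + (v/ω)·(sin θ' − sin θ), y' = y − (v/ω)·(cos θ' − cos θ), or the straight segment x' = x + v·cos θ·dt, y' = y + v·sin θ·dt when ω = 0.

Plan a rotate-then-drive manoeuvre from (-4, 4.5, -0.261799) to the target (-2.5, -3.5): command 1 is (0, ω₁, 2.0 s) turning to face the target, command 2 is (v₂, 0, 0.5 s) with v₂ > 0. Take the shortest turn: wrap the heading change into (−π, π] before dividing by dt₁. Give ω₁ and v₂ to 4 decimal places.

ω₁ = -0.5618, v₂ = 16.2788

heading to target = atan2(-3.5−4.5, -2.5−-4) = -1.3854
Δθ = wrap(-1.3854 − -0.2618) = -1.1236; ω₁ = Δθ/dt₁ = -0.5618
distance = √((-2.5−-4)² + (-3.5−4.5)²) = 8.1394; v₂ = distance/dt₂ = 16.2788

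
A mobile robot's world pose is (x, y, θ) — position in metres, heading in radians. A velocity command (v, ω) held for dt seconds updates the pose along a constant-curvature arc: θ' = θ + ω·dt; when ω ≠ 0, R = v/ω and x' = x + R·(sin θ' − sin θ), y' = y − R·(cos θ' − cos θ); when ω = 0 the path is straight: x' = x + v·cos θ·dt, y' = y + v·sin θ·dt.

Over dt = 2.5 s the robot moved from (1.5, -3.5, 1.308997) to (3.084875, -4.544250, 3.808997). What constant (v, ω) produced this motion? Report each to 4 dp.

Δθ = 3.808997 − 1.308997 = 2.500000
ω = Δθ/dt = 2.500000/2.5 = 1.0000
R = Δx/(sin θ' − sin θ) = -1.0000
v = R·ω = -1.0000·1.0000 = -1.0000

v = -1.0000, ω = 1.0000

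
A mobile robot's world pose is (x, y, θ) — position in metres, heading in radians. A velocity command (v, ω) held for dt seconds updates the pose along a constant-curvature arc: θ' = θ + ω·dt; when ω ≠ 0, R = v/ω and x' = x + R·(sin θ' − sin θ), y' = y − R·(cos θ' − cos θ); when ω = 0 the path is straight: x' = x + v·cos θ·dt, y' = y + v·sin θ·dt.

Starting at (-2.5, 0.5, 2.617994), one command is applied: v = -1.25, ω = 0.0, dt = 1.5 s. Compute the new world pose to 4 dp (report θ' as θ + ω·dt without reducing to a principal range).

θ' = 2.6180 + 0.0·1.5 = 2.6180
ω = 0 → straight: x' = -2.5 + -1.25·cos(2.6180)·1.5 = -0.8762
y' = 0.5 + -1.25·sin(2.6180)·1.5 = -0.4375

(-0.8762, -0.4375, 2.6180)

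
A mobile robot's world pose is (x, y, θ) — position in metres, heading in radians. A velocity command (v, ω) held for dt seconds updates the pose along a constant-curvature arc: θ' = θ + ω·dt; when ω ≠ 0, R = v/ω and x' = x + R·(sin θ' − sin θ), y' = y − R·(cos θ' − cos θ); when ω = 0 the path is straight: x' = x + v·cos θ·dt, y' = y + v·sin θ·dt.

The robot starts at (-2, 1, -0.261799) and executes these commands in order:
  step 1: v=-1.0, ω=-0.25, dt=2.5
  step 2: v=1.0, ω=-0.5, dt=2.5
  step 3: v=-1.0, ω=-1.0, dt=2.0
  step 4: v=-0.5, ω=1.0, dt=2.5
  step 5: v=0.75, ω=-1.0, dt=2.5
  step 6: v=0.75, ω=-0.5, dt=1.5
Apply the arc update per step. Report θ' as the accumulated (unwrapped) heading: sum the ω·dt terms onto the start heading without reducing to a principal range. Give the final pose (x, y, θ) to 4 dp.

step 1: θ'=-0.8868 (R=4.0000) → pose (-4.0649, 2.3361, -0.8868)
step 2: θ'=-2.1368 (R=-2.0000) → pose (-3.9269, -0.0002, -2.1368)
step 3: θ'=-4.1368 (R=1.0000) → pose (-2.2440, 0.0079, -4.1368)
step 4: θ'=-1.6368 (R=-0.5000) → pose (-1.3257, 0.2471, -1.6368)
step 5: θ'=-4.1368 (R=-0.7500) → pose (-2.7032, -0.1117, -4.1368)
step 6: θ'=-4.8868 (R=-1.5000) → pose (-2.9221, 0.9651, -4.8868)

(-2.9221, 0.9651, -4.8868)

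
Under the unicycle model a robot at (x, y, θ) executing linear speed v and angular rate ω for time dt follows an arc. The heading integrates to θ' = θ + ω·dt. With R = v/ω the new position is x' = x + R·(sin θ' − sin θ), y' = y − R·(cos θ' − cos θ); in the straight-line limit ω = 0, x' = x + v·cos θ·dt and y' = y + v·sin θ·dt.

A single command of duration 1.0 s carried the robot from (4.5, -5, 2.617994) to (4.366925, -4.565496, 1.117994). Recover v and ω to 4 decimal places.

v = 0.5000, ω = -1.5000

Δθ = 1.117994 − 2.617994 = -1.500000
ω = Δθ/dt = -1.500000/1.0 = -1.5000
R = −Δy/(cos θ' − cos θ) = -0.3333
v = R·ω = -0.3333·-1.5000 = 0.5000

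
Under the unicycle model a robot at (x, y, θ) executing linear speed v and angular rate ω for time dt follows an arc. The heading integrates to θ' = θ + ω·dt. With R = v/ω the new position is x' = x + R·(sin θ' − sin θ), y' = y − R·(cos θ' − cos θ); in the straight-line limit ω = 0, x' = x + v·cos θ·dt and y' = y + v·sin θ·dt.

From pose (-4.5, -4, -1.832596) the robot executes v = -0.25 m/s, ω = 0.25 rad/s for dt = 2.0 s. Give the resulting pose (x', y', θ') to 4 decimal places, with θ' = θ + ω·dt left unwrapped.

(-4.4942, -3.5052, -1.3326)

θ' = -1.8326 + 0.25·2.0 = -1.3326
R = v/ω = -0.25/0.25 = -1.0000
x' = -4.5 + -1.0000·(sin -1.3326 − sin -1.8326) = -4.4942
y' = -4 − -1.0000·(cos -1.3326 − cos -1.8326) = -3.5052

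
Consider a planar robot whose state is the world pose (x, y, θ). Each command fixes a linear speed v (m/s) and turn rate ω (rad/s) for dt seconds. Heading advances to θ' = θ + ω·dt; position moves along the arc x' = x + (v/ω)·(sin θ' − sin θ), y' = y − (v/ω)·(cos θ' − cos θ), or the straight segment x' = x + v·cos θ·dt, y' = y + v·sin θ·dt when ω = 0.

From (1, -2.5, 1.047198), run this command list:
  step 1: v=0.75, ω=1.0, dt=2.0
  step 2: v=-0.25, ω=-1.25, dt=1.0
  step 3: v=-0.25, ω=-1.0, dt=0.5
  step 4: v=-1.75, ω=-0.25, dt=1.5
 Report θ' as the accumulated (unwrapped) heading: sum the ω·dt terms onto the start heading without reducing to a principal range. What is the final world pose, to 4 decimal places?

step 1: θ'=3.0472 (R=0.7500) → pose (0.4212, -1.3783, 3.0472)
step 2: θ'=1.7972 (R=0.2000) → pose (0.5972, -1.5326, 1.7972)
step 3: θ'=1.2972 (R=0.2500) → pose (0.5943, -1.6562, 1.2972)
step 4: θ'=0.9222 (R=7.0000) → pose (-0.5668, -3.9933, 0.9222)

(-0.5668, -3.9933, 0.9222)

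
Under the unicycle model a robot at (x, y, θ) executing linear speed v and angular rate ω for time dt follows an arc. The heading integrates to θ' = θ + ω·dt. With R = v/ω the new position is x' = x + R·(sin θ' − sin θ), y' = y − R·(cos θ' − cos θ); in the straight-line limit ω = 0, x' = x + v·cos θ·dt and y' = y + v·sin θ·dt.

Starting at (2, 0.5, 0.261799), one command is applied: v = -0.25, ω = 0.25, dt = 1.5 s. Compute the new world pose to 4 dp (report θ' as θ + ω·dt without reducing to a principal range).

(1.6642, 0.3381, 0.6368)

θ' = 0.2618 + 0.25·1.5 = 0.6368
R = v/ω = -0.25/0.25 = -1.0000
x' = 2 + -1.0000·(sin 0.6368 − sin 0.2618) = 1.6642
y' = 0.5 − -1.0000·(cos 0.6368 − cos 0.2618) = 0.3381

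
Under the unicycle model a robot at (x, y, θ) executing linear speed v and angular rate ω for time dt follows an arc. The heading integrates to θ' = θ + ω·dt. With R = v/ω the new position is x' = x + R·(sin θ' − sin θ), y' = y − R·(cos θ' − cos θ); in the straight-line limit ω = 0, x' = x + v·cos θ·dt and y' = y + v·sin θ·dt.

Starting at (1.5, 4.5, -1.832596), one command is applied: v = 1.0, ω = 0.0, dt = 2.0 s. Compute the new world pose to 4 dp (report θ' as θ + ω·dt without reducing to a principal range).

θ' = -1.8326 + 0.0·2.0 = -1.8326
ω = 0 → straight: x' = 1.5 + 1.0·cos(-1.8326)·2.0 = 0.9824
y' = 4.5 + 1.0·sin(-1.8326)·2.0 = 2.5681

(0.9824, 2.5681, -1.8326)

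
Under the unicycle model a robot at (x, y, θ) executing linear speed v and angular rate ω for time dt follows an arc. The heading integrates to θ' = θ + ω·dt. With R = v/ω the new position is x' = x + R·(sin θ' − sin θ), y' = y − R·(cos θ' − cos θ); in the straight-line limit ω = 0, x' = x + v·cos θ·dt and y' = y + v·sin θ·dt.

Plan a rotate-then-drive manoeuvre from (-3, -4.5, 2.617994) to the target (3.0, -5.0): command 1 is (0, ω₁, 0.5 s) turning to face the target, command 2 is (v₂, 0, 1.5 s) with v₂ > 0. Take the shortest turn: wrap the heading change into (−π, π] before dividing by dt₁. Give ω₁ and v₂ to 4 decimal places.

heading to target = atan2(-5−-4.5, 3−-3) = -0.0831
Δθ = wrap(-0.0831 − 2.6180) = -2.7011; ω₁ = Δθ/dt₁ = -5.4023
distance = √((3−-3)² + (-5−-4.5)²) = 6.0208; v₂ = distance/dt₂ = 4.0139

ω₁ = -5.4023, v₂ = 4.0139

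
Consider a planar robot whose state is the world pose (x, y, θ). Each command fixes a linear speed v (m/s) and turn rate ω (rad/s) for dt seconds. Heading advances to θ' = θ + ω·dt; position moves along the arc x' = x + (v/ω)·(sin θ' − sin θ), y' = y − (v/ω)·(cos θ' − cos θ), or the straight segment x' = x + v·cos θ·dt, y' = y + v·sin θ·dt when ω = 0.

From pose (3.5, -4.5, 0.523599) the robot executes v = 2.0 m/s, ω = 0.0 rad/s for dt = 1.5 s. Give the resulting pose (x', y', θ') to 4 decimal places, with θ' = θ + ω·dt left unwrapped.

θ' = 0.5236 + 0.0·1.5 = 0.5236
ω = 0 → straight: x' = 3.5 + 2.0·cos(0.5236)·1.5 = 6.0981
y' = -4.5 + 2.0·sin(0.5236)·1.5 = -3.0000

(6.0981, -3.0000, 0.5236)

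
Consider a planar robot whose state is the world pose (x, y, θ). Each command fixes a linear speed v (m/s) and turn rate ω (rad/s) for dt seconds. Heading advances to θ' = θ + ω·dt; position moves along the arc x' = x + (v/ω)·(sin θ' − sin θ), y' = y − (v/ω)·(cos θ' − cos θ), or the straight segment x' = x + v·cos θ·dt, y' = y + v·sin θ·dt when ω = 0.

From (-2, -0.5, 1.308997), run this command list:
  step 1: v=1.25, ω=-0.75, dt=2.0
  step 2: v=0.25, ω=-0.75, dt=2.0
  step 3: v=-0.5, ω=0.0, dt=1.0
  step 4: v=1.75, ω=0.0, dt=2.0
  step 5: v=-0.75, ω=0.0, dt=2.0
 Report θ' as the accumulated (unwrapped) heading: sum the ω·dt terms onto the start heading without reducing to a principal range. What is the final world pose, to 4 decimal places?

step 1: θ'=-0.1910 (R=-1.6667) → pose (-0.0737, 0.7050, -0.1910)
step 2: θ'=-1.6910 (R=-0.3333) → pose (0.1939, 0.3377, -1.6910)
step 3: θ'=-1.6910 (straight) → pose (0.2539, 0.8341, -1.6910)
step 4: θ'=-1.6910 (straight) → pose (-0.1658, -2.6406, -1.6910)
step 5: θ'=-1.6910 (straight) → pose (0.0141, -1.1514, -1.6910)

(0.0141, -1.1514, -1.6910)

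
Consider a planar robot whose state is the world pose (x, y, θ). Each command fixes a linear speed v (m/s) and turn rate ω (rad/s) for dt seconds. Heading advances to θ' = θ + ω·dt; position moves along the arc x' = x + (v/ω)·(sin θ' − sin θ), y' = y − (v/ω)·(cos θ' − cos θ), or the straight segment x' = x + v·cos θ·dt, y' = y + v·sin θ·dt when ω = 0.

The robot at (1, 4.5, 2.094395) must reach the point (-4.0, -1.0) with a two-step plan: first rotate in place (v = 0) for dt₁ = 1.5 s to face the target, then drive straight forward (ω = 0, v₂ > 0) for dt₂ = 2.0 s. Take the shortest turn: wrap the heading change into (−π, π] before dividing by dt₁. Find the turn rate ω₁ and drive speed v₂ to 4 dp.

heading to target = atan2(-1−4.5, -4−1) = -2.3086
Δθ = wrap(-2.3086 − 2.0944) = 1.8802; ω₁ = Δθ/dt₁ = 1.2535
distance = √((-4−1)² + (-1−4.5)²) = 7.4330; v₂ = distance/dt₂ = 3.7165

ω₁ = 1.2535, v₂ = 3.7165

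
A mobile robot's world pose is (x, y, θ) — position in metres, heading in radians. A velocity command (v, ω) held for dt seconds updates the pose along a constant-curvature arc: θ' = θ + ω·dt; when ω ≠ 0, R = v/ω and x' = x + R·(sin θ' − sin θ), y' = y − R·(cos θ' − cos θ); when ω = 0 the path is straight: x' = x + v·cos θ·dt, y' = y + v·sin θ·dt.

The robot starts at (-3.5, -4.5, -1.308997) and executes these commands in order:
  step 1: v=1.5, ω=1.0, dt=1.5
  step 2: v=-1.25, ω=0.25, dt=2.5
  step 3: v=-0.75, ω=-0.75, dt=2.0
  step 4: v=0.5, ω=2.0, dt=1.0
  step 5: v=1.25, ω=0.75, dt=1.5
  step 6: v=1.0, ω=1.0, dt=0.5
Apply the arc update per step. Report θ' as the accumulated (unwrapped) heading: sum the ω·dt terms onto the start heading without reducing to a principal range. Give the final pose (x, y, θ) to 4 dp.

(-6.4034, -5.1174, 2.9410)

step 1: θ'=0.1910 (R=1.5000) → pose (-1.7663, -5.5845, 0.1910)
step 2: θ'=0.8160 (R=-5.0000) → pose (-4.4592, -7.0679, 0.8160)
step 3: θ'=-0.6840 (R=1.0000) → pose (-5.8195, -7.1578, -0.6840)
step 4: θ'=1.3160 (R=0.2500) → pose (-5.4196, -7.0270, 1.3160)
step 5: θ'=2.4410 (R=1.6667) → pose (-5.9580, -5.3329, 2.4410)
step 6: θ'=2.9410 (R=1.0000) → pose (-6.4034, -5.1174, 2.9410)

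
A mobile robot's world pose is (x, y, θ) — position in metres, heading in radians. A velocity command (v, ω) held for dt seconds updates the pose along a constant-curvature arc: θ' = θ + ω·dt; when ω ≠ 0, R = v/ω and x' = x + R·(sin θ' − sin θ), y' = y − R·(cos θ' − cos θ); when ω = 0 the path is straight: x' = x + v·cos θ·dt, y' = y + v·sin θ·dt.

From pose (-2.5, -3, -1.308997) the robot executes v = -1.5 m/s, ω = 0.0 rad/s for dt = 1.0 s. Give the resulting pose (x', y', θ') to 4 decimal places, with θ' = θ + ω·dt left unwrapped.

(-2.8882, -1.5511, -1.3090)

θ' = -1.3090 + 0.0·1.0 = -1.3090
ω = 0 → straight: x' = -2.5 + -1.5·cos(-1.3090)·1.0 = -2.8882
y' = -3 + -1.5·sin(-1.3090)·1.0 = -1.5511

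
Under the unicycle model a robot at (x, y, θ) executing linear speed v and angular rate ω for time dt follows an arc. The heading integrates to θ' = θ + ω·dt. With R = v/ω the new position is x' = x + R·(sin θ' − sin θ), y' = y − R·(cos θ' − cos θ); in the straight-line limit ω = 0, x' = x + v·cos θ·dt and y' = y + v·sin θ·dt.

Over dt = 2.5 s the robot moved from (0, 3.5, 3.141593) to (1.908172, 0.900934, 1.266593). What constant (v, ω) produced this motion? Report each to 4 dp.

v = -1.5000, ω = -0.7500

Δθ = 1.266593 − 3.141593 = -1.875000
ω = Δθ/dt = -1.875000/2.5 = -0.7500
R = −Δy/(cos θ' − cos θ) = 2.0000
v = R·ω = 2.0000·-0.7500 = -1.5000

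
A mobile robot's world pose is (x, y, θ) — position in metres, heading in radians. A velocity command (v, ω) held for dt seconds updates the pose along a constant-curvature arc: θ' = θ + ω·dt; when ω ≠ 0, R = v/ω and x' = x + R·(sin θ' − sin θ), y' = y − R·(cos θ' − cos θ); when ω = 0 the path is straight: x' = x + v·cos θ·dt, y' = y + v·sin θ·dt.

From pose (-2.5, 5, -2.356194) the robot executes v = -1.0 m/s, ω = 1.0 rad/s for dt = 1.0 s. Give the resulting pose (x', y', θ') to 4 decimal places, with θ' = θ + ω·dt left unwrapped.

(-2.2300, 5.9201, -1.3562)

θ' = -2.3562 + 1.0·1.0 = -1.3562
R = v/ω = -1.0/1.0 = -1.0000
x' = -2.5 + -1.0000·(sin -1.3562 − sin -2.3562) = -2.2300
y' = 5 − -1.0000·(cos -1.3562 − cos -2.3562) = 5.9201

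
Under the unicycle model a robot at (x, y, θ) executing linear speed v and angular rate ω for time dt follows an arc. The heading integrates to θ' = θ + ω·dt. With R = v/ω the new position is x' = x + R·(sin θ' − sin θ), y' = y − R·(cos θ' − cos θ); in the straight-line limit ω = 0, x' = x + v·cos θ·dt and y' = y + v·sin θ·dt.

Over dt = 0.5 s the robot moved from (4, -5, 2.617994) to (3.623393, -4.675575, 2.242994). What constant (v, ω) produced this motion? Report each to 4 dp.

Δθ = 2.242994 − 2.617994 = -0.375000
ω = Δθ/dt = -0.375000/0.5 = -0.7500
R = Δx/(sin θ' − sin θ) = -1.3333
v = R·ω = -1.3333·-0.7500 = 1.0000

v = 1.0000, ω = -0.7500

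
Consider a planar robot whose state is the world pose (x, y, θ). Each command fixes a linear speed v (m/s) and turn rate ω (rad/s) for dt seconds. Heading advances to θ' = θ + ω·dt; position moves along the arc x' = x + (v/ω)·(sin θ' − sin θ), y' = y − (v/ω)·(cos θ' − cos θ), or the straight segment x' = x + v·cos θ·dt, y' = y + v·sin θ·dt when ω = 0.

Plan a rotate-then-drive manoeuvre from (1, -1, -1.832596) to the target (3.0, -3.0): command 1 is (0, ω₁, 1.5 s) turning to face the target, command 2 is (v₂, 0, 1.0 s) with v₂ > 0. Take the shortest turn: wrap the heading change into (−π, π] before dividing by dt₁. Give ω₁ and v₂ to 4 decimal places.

ω₁ = 0.6981, v₂ = 2.8284

heading to target = atan2(-3−-1, 3−1) = -0.7854
Δθ = wrap(-0.7854 − -1.8326) = 1.0472; ω₁ = Δθ/dt₁ = 0.6981
distance = √((3−1)² + (-3−-1)²) = 2.8284; v₂ = distance/dt₂ = 2.8284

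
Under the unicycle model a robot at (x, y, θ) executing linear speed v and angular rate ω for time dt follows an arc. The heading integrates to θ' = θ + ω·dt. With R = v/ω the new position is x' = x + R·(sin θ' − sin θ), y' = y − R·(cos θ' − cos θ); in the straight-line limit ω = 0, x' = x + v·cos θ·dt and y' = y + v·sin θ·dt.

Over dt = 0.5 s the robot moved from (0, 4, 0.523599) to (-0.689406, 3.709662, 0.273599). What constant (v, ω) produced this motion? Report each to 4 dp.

Δθ = 0.273599 − 0.523599 = -0.250000
ω = Δθ/dt = -0.250000/0.5 = -0.5000
R = Δx/(sin θ' − sin θ) = 3.0000
v = R·ω = 3.0000·-0.5000 = -1.5000

v = -1.5000, ω = -0.5000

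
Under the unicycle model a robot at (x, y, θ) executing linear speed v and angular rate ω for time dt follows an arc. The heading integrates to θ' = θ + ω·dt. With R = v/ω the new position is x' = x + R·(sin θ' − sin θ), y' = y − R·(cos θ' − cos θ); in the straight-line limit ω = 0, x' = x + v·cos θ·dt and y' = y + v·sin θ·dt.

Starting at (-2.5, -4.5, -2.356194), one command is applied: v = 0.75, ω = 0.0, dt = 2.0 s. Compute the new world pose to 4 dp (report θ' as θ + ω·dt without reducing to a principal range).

θ' = -2.3562 + 0.0·2.0 = -2.3562
ω = 0 → straight: x' = -2.5 + 0.75·cos(-2.3562)·2.0 = -3.5607
y' = -4.5 + 0.75·sin(-2.3562)·2.0 = -5.5607

(-3.5607, -5.5607, -2.3562)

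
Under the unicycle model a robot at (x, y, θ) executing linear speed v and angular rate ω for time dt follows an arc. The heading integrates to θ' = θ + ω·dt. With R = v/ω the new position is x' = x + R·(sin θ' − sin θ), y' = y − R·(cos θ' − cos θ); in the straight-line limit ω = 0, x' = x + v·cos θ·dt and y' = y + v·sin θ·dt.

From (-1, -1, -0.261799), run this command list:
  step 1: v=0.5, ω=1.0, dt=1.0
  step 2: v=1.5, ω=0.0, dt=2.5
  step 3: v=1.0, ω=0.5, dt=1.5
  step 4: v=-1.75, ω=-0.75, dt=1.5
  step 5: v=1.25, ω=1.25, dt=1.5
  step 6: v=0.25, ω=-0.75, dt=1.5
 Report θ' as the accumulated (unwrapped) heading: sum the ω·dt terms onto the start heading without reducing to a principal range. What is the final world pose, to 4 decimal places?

step 1: θ'=0.7382 (R=0.5000) → pose (-0.5341, -0.8869, 0.7382)
step 2: θ'=0.7382 (straight) → pose (2.2397, 1.6367, 0.7382)
step 3: θ'=1.4882 (R=2.0000) → pose (2.8870, 2.9511, 1.4882)
step 4: θ'=0.3632 (R=2.3333) → pose (1.3905, 0.9625, 0.3632)
step 5: θ'=2.2382 (R=1.0000) → pose (1.8207, 2.5162, 2.2382)
step 6: θ'=1.1132 (R=-0.3333) → pose (1.7835, 2.8698, 1.1132)

(1.7835, 2.8698, 1.1132)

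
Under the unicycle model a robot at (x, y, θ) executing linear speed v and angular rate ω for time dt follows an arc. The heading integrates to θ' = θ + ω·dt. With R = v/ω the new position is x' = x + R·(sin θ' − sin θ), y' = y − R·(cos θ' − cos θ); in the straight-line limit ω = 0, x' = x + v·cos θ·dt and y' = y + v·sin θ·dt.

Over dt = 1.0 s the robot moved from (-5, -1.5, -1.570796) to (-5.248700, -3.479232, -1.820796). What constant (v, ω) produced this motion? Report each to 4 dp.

v = 2.0000, ω = -0.2500

Δθ = -1.820796 − -1.570796 = -0.250000
ω = Δθ/dt = -0.250000/1.0 = -0.2500
R = −Δy/(cos θ' − cos θ) = -8.0000
v = R·ω = -8.0000·-0.2500 = 2.0000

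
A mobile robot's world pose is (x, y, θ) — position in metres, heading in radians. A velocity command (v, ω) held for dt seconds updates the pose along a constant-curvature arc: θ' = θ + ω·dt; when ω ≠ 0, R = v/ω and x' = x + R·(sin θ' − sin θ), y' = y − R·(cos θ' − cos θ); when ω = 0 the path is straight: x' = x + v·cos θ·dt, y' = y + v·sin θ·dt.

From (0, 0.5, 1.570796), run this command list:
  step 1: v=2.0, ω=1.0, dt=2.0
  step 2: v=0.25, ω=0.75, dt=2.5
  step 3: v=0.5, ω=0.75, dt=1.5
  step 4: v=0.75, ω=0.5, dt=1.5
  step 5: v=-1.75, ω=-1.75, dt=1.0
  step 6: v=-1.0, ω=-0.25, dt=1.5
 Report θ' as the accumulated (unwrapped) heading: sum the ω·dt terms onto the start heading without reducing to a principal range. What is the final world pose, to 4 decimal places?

step 1: θ'=3.5708 (R=2.0000) → pose (-2.8323, 2.3186, 3.5708)
step 2: θ'=5.4458 (R=0.3333) → pose (-2.9412, 1.7924, 5.4458)
step 3: θ'=6.5708 (R=0.6667) → pose (-2.2568, 1.5993, 6.5708)
step 4: θ'=7.3208 (R=1.5000) → pose (-1.3905, 2.2753, 7.3208)
step 5: θ'=5.5708 (R=1.0000) → pose (-2.9054, 2.0268, 5.5708)
step 6: θ'=5.1958 (R=4.0000) → pose (-3.8325, 3.1948, 5.1958)

(-3.8325, 3.1948, 5.1958)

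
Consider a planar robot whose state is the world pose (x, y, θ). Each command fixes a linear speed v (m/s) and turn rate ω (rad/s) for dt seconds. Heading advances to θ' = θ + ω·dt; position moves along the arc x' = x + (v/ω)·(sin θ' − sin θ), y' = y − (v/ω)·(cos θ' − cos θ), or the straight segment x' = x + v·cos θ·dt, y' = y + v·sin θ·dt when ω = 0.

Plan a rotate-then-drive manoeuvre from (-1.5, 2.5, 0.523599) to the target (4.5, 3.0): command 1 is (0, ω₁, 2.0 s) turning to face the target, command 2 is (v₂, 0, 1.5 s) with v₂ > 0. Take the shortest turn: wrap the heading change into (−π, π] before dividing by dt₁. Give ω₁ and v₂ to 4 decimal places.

heading to target = atan2(3−2.5, 4.5−-1.5) = 0.0831
Δθ = wrap(0.0831 − 0.5236) = -0.4405; ω₁ = Δθ/dt₁ = -0.2202
distance = √((4.5−-1.5)² + (3−2.5)²) = 6.0208; v₂ = distance/dt₂ = 4.0139

ω₁ = -0.2202, v₂ = 4.0139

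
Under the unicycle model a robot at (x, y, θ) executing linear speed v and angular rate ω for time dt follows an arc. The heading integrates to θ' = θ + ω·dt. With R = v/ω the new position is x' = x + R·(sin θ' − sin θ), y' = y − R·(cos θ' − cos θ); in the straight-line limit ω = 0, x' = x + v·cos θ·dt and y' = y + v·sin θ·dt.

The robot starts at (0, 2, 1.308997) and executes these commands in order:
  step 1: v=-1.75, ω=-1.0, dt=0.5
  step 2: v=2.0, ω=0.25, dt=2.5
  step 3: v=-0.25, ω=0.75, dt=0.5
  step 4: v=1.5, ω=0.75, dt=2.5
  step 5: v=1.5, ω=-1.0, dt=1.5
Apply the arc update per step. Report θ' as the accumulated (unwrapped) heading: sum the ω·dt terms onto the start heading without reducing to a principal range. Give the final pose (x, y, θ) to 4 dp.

step 1: θ'=0.8090 (R=1.7500) → pose (-0.4241, 1.2450, 0.8090)
step 2: θ'=1.4340 (R=8.0000) → pose (1.7124, 5.6759, 1.4340)
step 3: θ'=1.8090 (R=-0.3333) → pose (1.7187, 5.5517, 1.8090)
step 4: θ'=3.6840 (R=2.0000) → pose (-1.2572, 6.7928, 3.6840)
step 5: θ'=2.1840 (R=-1.5000) → pose (-3.2582, 7.2142, 2.1840)

(-3.2582, 7.2142, 2.1840)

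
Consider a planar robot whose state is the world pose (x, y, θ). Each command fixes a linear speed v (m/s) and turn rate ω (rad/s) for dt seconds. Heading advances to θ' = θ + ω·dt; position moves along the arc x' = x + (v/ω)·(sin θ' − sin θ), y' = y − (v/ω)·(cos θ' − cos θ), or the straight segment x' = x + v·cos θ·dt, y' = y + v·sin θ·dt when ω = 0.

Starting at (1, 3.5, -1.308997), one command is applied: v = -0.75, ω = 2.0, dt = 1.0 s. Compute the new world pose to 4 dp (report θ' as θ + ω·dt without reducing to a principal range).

θ' = -1.3090 + 2.0·1.0 = 0.6910
R = v/ω = -0.75/2.0 = -0.3750
x' = 1 + -0.3750·(sin 0.6910 − sin -1.3090) = 0.3988
y' = 3.5 − -0.3750·(cos 0.6910 − cos -1.3090) = 3.6919

(0.3988, 3.6919, 0.6910)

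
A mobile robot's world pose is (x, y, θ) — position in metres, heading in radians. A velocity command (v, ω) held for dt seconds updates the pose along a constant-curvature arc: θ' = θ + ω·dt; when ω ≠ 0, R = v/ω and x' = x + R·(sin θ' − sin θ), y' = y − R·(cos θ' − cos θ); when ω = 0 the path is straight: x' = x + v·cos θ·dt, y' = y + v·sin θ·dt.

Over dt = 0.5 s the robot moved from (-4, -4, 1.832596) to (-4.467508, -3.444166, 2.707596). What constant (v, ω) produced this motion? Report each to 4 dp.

v = 1.5000, ω = 1.7500

Δθ = 2.707596 − 1.832596 = 0.875000
ω = Δθ/dt = 0.875000/0.5 = 1.7500
R = −Δy/(cos θ' − cos θ) = 0.8571
v = R·ω = 0.8571·1.7500 = 1.5000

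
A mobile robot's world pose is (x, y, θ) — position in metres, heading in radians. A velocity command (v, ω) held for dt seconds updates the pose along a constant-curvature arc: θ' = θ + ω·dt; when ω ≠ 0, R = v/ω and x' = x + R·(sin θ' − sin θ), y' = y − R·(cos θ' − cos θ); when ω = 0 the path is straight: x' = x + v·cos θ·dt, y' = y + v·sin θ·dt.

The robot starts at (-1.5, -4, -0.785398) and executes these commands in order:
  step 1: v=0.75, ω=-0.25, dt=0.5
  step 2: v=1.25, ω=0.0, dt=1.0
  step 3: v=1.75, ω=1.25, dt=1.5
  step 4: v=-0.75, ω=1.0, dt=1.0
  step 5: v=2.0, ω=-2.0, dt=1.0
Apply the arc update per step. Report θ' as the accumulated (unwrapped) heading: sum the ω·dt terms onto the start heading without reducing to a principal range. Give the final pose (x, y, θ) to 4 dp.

(2.6535, -4.5391, -0.0354)

step 1: θ'=-0.9104 (R=-3.0000) → pose (-1.2521, -4.2810, -0.9104)
step 2: θ'=-0.9104 (straight) → pose (-0.4853, -5.2682, -0.9104)
step 3: θ'=0.9646 (R=1.4000) → pose (1.7709, -5.2070, 0.9646)
step 4: θ'=1.9646 (R=-0.7500) → pose (1.6947, -5.9221, 1.9646)
step 5: θ'=-0.0354 (R=-1.0000) → pose (2.6535, -4.5391, -0.0354)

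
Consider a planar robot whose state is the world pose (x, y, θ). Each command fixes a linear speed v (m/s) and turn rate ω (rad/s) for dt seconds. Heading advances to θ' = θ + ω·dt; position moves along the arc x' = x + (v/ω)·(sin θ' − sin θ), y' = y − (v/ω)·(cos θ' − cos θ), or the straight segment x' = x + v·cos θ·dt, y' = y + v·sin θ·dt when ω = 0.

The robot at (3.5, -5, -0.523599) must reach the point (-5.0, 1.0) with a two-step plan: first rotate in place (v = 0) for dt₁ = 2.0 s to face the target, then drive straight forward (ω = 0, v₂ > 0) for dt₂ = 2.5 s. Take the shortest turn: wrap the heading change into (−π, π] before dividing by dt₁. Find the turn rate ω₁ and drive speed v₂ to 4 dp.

heading to target = atan2(1−-5, -5−3.5) = 2.5269
Δθ = wrap(2.5269 − -0.5236) = 3.0505; ω₁ = Δθ/dt₁ = 1.5253
distance = √((-5−3.5)² + (1−-5)²) = 10.4043; v₂ = distance/dt₂ = 4.1617

ω₁ = 1.5253, v₂ = 4.1617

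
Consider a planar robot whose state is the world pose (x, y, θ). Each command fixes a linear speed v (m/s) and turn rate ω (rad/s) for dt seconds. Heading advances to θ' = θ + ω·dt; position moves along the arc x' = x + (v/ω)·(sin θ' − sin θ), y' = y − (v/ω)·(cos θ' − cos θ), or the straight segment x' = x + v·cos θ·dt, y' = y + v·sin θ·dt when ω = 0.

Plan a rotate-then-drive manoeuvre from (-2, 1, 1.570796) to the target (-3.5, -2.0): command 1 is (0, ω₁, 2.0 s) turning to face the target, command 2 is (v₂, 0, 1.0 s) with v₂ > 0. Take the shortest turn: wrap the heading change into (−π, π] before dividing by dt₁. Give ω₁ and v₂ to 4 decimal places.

heading to target = atan2(-2−1, -3.5−-2) = -2.0344
Δθ = wrap(-2.0344 − 1.5708) = 2.6779; ω₁ = Δθ/dt₁ = 1.3390
distance = √((-3.5−-2)² + (-2−1)²) = 3.3541; v₂ = distance/dt₂ = 3.3541

ω₁ = 1.3390, v₂ = 3.3541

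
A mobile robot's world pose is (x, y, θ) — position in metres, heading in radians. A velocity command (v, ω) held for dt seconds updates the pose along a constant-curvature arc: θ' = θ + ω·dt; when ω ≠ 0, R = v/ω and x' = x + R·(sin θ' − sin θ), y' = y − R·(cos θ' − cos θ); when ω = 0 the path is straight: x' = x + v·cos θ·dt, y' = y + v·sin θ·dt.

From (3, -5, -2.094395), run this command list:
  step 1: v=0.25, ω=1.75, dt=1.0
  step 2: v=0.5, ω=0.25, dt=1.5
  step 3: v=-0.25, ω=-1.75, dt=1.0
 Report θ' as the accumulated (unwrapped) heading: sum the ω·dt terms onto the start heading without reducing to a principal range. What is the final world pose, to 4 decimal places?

(3.6663, -5.1585, -1.7194)

step 1: θ'=-0.3444 (R=0.1429) → pose (3.0755, -5.2059, -0.3444)
step 2: θ'=0.0306 (R=2.0000) → pose (3.8119, -5.3224, 0.0306)
step 3: θ'=-1.7194 (R=0.1429) → pose (3.6663, -5.1585, -1.7194)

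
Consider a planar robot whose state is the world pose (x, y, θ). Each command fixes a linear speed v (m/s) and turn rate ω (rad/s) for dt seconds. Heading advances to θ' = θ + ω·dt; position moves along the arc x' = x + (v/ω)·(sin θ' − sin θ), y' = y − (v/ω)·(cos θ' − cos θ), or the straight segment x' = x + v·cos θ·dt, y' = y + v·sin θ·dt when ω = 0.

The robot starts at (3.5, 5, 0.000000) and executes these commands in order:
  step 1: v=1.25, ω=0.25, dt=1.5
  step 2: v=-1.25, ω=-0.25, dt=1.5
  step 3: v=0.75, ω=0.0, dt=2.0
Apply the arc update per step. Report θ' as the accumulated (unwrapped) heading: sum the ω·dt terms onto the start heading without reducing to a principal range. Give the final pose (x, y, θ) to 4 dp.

step 1: θ'=0.3750 (R=5.0000) → pose (5.3314, 5.3475, 0.3750)
step 2: θ'=0.0000 (R=5.0000) → pose (3.5000, 5.0000, 0.0000)
step 3: θ'=0.0000 (straight) → pose (5.0000, 5.0000, 0.0000)

(5.0000, 5.0000, 0.0000)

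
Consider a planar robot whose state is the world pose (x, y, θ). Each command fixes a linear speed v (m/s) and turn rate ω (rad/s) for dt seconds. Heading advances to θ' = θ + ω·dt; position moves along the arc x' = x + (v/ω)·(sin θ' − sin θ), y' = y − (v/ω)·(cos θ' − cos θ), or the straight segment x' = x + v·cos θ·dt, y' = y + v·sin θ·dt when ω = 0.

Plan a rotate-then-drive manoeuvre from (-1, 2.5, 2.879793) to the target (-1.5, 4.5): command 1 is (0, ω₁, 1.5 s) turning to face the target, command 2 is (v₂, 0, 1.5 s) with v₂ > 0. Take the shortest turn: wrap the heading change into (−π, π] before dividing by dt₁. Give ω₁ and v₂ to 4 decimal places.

ω₁ = -0.7093, v₂ = 1.3744

heading to target = atan2(4.5−2.5, -1.5−-1) = 1.8158
Δθ = wrap(1.8158 − 2.8798) = -1.0640; ω₁ = Δθ/dt₁ = -0.7093
distance = √((-1.5−-1)² + (4.5−2.5)²) = 2.0616; v₂ = distance/dt₂ = 1.3744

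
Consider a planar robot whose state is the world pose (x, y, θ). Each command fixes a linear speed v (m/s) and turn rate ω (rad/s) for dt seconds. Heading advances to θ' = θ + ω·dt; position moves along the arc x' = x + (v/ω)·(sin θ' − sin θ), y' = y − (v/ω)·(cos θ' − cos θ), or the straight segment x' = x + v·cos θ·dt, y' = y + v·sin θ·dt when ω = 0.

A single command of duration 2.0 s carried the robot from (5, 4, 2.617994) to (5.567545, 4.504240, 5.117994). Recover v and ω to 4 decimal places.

Δθ = 5.117994 − 2.617994 = 2.500000
ω = Δθ/dt = 2.500000/2.0 = 1.2500
R = Δx/(sin θ' − sin θ) = -0.4000
v = R·ω = -0.4000·1.2500 = -0.5000

v = -0.5000, ω = 1.2500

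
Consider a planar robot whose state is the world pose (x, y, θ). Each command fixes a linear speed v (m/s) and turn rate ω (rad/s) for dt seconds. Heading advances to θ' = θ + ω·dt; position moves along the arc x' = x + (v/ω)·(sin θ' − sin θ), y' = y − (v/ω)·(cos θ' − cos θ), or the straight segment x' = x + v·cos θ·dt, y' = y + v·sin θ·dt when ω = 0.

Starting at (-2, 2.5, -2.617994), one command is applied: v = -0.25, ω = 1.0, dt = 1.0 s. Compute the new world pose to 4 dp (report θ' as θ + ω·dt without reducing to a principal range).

θ' = -2.6180 + 1.0·1.0 = -1.6180
R = v/ω = -0.25/1.0 = -0.2500
x' = -2 + -0.2500·(sin -1.6180 − sin -2.6180) = -1.8753
y' = 2.5 − -0.2500·(cos -1.6180 − cos -2.6180) = 2.7047

(-1.8753, 2.7047, -1.6180)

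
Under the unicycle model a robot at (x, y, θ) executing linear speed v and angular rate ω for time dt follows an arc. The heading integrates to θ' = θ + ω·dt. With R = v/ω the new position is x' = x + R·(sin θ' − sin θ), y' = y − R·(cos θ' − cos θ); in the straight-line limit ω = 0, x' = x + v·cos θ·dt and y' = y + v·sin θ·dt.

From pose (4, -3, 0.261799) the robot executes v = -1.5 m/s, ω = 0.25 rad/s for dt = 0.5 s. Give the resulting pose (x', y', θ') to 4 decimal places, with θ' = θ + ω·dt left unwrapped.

θ' = 0.2618 + 0.25·0.5 = 0.3868
R = v/ω = -1.5/0.25 = -6.0000
x' = 4 + -6.0000·(sin 0.3868 − sin 0.2618) = 3.2896
y' = -3 − -6.0000·(cos 0.3868 − cos 0.2618) = -3.2388

(3.2896, -3.2388, 0.3868)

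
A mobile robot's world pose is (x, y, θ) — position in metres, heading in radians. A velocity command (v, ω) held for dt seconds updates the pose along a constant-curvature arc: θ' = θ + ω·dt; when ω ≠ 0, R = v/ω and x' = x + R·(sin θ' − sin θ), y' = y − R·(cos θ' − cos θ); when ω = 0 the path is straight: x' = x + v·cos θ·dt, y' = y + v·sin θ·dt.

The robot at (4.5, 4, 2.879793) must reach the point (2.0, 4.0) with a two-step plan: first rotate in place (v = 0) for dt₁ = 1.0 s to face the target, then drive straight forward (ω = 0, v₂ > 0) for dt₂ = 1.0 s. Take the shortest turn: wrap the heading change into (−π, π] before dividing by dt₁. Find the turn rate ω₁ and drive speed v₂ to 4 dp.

ω₁ = 0.2618, v₂ = 2.5000

heading to target = atan2(4−4, 2−4.5) = 3.1416
Δθ = wrap(3.1416 − 2.8798) = 0.2618; ω₁ = Δθ/dt₁ = 0.2618
distance = √((2−4.5)² + (4−4)²) = 2.5000; v₂ = distance/dt₂ = 2.5000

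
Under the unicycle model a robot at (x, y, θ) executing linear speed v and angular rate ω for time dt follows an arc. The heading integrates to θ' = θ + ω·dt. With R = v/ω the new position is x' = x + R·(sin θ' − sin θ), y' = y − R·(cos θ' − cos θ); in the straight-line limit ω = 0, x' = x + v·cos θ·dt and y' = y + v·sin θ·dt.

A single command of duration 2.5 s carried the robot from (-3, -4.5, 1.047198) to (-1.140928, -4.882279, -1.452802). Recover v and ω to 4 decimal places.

Δθ = -1.452802 − 1.047198 = -2.500000
ω = Δθ/dt = -2.500000/2.5 = -1.0000
R = Δx/(sin θ' − sin θ) = -1.0000
v = R·ω = -1.0000·-1.0000 = 1.0000

v = 1.0000, ω = -1.0000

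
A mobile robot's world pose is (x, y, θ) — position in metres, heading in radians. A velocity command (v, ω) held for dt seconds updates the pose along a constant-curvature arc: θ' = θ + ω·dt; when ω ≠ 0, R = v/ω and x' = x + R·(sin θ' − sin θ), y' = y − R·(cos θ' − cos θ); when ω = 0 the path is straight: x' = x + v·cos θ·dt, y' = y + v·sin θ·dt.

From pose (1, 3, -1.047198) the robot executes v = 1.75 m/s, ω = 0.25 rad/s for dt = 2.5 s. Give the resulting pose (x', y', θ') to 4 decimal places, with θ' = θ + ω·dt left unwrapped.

θ' = -1.0472 + 0.25·2.5 = -0.4222
R = v/ω = 1.75/0.25 = 7.0000
x' = 1 + 7.0000·(sin -0.4222 − sin -1.0472) = 4.1938
y' = 3 − 7.0000·(cos -0.4222 − cos -1.0472) = 0.1147

(4.1938, 0.1147, -0.4222)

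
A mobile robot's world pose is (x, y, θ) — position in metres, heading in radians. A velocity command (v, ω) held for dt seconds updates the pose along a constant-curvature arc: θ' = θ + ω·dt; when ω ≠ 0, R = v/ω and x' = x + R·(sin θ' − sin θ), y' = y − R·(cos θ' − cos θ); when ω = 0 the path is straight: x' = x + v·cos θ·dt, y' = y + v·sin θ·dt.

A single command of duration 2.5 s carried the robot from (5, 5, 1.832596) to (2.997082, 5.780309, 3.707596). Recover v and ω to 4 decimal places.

v = 1.0000, ω = 0.7500

Δθ = 3.707596 − 1.832596 = 1.875000
ω = Δθ/dt = 1.875000/2.5 = 0.7500
R = Δx/(sin θ' − sin θ) = 1.3333
v = R·ω = 1.3333·0.7500 = 1.0000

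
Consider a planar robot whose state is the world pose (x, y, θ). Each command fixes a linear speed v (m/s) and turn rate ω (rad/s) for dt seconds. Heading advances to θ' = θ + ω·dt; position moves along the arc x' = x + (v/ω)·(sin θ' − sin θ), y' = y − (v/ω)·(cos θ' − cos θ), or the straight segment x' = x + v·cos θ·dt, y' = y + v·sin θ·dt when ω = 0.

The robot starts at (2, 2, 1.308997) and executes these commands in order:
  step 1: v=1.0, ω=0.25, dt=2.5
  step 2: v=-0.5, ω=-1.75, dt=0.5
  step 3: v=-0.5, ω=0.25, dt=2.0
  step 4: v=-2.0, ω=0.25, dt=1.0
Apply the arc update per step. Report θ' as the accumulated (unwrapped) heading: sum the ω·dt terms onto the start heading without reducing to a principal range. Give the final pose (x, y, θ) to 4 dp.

step 1: θ'=1.9340 (R=4.0000) → pose (1.8754, 4.4563, 1.9340)
step 2: θ'=1.0590 (R=0.2857) → pose (1.8574, 4.2149, 1.0590)
step 3: θ'=1.5590 (R=-2.0000) → pose (1.6013, 3.2590, 1.5590)
step 4: θ'=1.8090 (R=-8.0000) → pose (1.8266, 1.2770, 1.8090)

(1.8266, 1.2770, 1.8090)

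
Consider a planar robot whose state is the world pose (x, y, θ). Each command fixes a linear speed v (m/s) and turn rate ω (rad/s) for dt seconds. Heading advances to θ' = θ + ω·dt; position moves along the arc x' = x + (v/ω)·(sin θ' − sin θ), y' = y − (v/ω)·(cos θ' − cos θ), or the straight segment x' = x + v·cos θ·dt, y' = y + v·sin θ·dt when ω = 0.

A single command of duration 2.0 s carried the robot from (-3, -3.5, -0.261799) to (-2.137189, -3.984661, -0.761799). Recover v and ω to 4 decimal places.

Δθ = -0.761799 − -0.261799 = -0.500000
ω = Δθ/dt = -0.500000/2.0 = -0.2500
R = Δx/(sin θ' − sin θ) = -2.0000
v = R·ω = -2.0000·-0.2500 = 0.5000

v = 0.5000, ω = -0.2500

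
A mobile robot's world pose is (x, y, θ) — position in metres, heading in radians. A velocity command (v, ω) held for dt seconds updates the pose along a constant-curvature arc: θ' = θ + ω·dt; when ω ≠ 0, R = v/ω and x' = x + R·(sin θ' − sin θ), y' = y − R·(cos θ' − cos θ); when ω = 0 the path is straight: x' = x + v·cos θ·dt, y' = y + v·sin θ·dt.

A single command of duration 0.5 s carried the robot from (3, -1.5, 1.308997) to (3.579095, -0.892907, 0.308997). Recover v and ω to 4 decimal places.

Δθ = 0.308997 − 1.308997 = -1.000000
ω = Δθ/dt = -1.000000/0.5 = -2.0000
R = −Δy/(cos θ' − cos θ) = -0.8750
v = R·ω = -0.8750·-2.0000 = 1.7500

v = 1.7500, ω = -2.0000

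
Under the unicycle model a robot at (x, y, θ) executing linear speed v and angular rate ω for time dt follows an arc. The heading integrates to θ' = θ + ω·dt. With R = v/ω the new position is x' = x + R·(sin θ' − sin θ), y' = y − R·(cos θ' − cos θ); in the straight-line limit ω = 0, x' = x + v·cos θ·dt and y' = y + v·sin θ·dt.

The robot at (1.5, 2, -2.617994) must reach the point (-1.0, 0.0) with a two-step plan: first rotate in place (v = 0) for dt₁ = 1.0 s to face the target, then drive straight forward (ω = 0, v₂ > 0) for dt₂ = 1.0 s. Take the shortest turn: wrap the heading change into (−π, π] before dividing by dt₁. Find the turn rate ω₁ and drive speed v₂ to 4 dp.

ω₁ = 0.1511, v₂ = 3.2016

heading to target = atan2(0−2, -1−1.5) = -2.4669
Δθ = wrap(-2.4669 − -2.6180) = 0.1511; ω₁ = Δθ/dt₁ = 0.1511
distance = √((-1−1.5)² + (0−2)²) = 3.2016; v₂ = distance/dt₂ = 3.2016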